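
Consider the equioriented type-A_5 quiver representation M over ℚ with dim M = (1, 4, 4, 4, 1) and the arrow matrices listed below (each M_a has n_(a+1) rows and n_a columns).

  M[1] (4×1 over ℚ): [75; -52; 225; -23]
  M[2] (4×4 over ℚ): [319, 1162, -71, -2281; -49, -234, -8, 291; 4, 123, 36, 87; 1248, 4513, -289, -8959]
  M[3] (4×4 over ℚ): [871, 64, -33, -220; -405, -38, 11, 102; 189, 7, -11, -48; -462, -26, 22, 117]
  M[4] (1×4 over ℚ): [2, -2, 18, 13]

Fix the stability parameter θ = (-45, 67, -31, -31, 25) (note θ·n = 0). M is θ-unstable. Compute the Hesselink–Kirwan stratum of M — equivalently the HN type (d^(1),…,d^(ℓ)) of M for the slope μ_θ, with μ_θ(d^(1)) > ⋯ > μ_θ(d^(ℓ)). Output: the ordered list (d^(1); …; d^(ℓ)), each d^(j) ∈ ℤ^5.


Via rank(M_{q-1}∘⋯∘M_p): M ≅ I[1,3], I[2,2], I[2,4], I[2,5], I[3,4], I[4,4].
μ_θ-semistable layers: μ^(1)=67; μ^(2)=25; μ^(3)=18; μ^(4)=5/3; μ^(5)=-31; μ^(6)=-45

((0, 1, 0, 0, 0); (0, 0, 0, 0, 1); (0, 1, 1, 0, 0); (0, 2, 2, 2, 0); (0, 0, 1, 2, 0); (1, 0, 0, 0, 0))


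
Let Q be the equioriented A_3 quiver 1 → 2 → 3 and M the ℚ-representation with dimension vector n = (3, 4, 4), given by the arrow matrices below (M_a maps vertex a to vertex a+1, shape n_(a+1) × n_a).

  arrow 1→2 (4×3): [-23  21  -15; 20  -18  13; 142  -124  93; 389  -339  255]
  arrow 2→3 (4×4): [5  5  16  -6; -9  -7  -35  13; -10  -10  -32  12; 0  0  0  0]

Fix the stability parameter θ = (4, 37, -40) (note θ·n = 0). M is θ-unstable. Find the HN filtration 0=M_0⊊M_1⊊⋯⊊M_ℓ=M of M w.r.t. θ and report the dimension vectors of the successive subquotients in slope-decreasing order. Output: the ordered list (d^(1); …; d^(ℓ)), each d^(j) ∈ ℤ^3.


Via rank(M_{q-1}∘⋯∘M_p): M ≅ I[1,2]^2, I[1,3], I[2,3], I[3,3]^2.
μ_θ-semistable layers: μ^(1)=37; μ^(2)=4; μ^(3)=1/3; μ^(4)=-3/2; μ^(5)=-40

((0, 2, 0); (2, 0, 0); (1, 1, 1); (0, 1, 1); (0, 0, 2))


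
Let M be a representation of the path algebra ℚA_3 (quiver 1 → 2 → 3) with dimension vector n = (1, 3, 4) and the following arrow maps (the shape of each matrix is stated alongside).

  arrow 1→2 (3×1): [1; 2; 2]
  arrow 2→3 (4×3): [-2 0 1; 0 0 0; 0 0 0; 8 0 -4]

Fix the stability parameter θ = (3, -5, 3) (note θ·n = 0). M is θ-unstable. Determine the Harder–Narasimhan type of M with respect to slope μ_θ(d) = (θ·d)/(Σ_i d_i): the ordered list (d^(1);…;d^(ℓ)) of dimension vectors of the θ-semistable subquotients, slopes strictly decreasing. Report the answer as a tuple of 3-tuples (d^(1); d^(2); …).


Interval decomposition of M: I[1,2], I[2,2], I[2,3], I[3,3]^3.
HN type (ℓ=3): μ^(1)=3; μ^(2)=-1; μ^(3)=-5

((0, 0, 4); (1, 1, 0); (0, 2, 0))


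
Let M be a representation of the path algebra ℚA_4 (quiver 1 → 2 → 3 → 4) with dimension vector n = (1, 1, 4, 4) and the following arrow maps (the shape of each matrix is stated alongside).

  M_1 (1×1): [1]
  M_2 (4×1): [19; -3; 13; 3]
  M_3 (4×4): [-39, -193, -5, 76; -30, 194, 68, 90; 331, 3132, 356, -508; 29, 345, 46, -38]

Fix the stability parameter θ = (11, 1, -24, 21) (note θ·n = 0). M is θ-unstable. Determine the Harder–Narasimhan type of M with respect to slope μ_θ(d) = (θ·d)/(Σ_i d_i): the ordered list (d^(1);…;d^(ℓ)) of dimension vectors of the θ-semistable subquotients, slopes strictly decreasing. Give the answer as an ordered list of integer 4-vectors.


Via rank(M_{q-1}∘⋯∘M_p): M ≅ I[1,4], I[3,4]^3.
μ_θ-semistable layers: μ^(1)=21; μ^(2)=-4; μ^(3)=-24

((0, 0, 0, 4); (1, 1, 1, 0); (0, 0, 3, 0))


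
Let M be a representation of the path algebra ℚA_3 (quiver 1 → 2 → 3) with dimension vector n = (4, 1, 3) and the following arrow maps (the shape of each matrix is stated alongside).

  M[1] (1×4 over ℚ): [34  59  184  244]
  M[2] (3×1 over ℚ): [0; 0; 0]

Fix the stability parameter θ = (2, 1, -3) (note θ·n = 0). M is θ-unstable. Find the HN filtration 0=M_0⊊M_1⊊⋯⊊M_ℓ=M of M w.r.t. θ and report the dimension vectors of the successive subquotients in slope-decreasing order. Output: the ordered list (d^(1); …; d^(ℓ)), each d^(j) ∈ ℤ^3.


Interval decomposition of M: I[1,1]^3, I[1,2], I[3,3]^3.
HN type (ℓ=3): μ^(1)=2; μ^(2)=3/2; μ^(3)=-3

((3, 0, 0); (1, 1, 0); (0, 0, 3))


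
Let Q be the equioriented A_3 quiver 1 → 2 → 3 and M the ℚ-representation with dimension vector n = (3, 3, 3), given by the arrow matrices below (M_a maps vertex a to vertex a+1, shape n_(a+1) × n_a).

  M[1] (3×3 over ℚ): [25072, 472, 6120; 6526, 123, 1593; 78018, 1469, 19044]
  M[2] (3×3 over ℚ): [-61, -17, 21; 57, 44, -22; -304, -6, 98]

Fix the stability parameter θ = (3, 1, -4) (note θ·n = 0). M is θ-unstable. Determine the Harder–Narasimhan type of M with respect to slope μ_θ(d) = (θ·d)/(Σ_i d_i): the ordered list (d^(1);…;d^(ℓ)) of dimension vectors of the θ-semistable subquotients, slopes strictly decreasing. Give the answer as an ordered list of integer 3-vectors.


Interval decomposition of M: I[1,1], I[1,3]^2, I[2,2], I[3,3].
HN type (ℓ=4): μ^(1)=3; μ^(2)=1; μ^(3)=0; μ^(4)=-4

((1, 0, 0); (0, 1, 0); (2, 2, 2); (0, 0, 1))


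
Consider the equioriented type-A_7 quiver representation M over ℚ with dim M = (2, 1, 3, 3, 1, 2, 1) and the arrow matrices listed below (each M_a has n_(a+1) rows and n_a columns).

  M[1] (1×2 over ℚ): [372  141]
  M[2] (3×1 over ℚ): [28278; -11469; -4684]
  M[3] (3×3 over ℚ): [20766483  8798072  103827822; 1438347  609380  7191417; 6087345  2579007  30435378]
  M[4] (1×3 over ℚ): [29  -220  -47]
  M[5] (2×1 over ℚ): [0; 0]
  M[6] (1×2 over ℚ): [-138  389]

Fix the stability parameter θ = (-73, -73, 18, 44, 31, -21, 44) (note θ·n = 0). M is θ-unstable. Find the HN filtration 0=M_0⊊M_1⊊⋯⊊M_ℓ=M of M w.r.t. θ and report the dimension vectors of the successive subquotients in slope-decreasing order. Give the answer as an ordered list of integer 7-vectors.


Barcode: M ≅ I[1,1], I[1,5], I[3,4]^2, I[6,6], I[6,7]. HN layers by μ_θ (5 steps, strictly decreasing):
  μ^(1)=44; μ^(2)=75/2; μ^(3)=18; μ^(4)=-21; μ^(5)=-73

((0, 0, 0, 2, 0, 0, 1); (0, 0, 0, 1, 1, 0, 0); (0, 0, 3, 0, 0, 0, 0); (0, 0, 0, 0, 0, 2, 0); (2, 1, 0, 0, 0, 0, 0))


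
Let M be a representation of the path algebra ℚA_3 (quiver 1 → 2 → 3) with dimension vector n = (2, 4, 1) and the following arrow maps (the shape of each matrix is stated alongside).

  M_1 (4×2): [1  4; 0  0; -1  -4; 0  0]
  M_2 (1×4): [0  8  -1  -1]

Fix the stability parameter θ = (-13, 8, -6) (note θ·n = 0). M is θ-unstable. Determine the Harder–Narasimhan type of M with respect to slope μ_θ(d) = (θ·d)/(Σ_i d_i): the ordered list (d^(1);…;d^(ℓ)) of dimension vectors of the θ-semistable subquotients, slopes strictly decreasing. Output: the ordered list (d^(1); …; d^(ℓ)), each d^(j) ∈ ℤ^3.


Interval decomposition of M: I[1,1], I[1,3], I[2,2]^3.
HN type (ℓ=3): μ^(1)=8; μ^(2)=1; μ^(3)=-13

((0, 3, 0); (0, 1, 1); (2, 0, 0))


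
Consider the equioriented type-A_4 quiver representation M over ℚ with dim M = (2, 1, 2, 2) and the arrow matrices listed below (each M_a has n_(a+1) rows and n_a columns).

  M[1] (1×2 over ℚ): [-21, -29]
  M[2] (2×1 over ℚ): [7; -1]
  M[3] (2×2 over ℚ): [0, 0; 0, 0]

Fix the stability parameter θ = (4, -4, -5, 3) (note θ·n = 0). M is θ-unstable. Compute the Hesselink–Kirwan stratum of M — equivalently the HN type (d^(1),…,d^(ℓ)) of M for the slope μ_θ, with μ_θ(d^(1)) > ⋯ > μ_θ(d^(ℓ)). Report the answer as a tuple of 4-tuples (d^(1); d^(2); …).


Barcode: M ≅ I[1,1], I[1,3], I[3,3], I[4,4]^2. HN layers by μ_θ (4 steps, strictly decreasing):
  μ^(1)=4; μ^(2)=3; μ^(3)=-5/3; μ^(4)=-5

((1, 0, 0, 0); (0, 0, 0, 2); (1, 1, 1, 0); (0, 0, 1, 0))


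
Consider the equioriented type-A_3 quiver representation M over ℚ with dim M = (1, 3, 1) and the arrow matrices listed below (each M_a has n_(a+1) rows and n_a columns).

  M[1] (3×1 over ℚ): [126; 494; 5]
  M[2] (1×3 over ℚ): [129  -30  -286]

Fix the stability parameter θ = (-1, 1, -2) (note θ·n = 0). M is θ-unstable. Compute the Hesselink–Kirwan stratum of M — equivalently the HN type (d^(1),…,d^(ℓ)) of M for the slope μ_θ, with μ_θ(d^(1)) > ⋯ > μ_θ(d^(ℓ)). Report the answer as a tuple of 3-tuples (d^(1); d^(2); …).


Interval decomposition of M: I[1,3], I[2,2]^2.
HN type (ℓ=3): μ^(1)=1; μ^(2)=-1/2; μ^(3)=-1

((0, 2, 0); (0, 1, 1); (1, 0, 0))


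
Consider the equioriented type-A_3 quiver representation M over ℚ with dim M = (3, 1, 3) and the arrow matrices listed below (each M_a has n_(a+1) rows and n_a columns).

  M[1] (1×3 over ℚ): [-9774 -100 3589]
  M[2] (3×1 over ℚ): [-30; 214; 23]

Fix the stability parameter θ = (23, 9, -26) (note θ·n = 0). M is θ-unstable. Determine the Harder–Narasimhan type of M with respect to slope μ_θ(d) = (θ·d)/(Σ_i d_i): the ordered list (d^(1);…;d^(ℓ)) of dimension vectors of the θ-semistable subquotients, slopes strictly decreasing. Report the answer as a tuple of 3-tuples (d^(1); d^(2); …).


Via rank(M_{q-1}∘⋯∘M_p): M ≅ I[1,1]^2, I[1,3], I[3,3]^2.
μ_θ-semistable layers: μ^(1)=23; μ^(2)=2; μ^(3)=-26

((2, 0, 0); (1, 1, 1); (0, 0, 2))


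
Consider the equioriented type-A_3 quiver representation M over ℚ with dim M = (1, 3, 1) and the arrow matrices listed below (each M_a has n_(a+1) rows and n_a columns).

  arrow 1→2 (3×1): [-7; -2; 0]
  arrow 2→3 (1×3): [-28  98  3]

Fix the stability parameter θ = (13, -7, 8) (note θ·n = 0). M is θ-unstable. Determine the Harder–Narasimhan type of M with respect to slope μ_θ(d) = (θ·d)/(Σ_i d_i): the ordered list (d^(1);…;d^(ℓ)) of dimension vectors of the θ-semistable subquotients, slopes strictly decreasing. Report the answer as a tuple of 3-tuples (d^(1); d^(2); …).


Barcode: M ≅ I[1,2], I[2,2], I[2,3]. HN layers by μ_θ (3 steps, strictly decreasing):
  μ^(1)=8; μ^(2)=3; μ^(3)=-7

((0, 0, 1); (1, 1, 0); (0, 2, 0))


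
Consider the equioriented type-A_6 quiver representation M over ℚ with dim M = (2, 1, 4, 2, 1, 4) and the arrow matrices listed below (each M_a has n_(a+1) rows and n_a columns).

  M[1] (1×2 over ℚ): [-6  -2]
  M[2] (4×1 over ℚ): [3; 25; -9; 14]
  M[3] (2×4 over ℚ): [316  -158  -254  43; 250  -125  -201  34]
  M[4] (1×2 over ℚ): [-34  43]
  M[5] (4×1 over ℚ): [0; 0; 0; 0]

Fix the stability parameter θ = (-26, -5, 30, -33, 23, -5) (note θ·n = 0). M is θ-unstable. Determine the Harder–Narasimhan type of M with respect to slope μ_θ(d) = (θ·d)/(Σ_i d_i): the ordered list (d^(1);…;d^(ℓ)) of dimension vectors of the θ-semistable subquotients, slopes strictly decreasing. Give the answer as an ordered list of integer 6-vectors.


Barcode: M ≅ I[1,1], I[1,5], I[3,3]^2, I[3,4], I[6,6]^4. HN layers by μ_θ (5 steps, strictly decreasing):
  μ^(1)=30; μ^(2)=23; μ^(3)=-3/2; μ^(4)=-5; μ^(5)=-26

((0, 0, 2, 0, 0, 0); (0, 0, 0, 0, 1, 0); (0, 0, 2, 2, 0, 0); (0, 1, 0, 0, 0, 4); (2, 0, 0, 0, 0, 0))


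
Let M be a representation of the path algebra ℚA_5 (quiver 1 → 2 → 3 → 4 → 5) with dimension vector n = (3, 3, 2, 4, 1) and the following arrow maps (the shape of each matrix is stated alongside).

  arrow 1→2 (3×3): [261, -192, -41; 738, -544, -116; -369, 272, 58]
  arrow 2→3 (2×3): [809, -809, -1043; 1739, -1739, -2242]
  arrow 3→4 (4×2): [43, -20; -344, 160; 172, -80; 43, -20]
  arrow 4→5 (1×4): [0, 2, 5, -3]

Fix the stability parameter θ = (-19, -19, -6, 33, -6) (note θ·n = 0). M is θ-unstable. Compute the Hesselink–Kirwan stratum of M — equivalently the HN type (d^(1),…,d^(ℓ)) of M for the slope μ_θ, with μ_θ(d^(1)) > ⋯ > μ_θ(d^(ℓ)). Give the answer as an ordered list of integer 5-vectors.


Interval decomposition of M: I[1,1], I[1,3], I[1,5], I[2,2], I[4,4]^3.
HN type (ℓ=4): μ^(1)=33; μ^(2)=27/2; μ^(3)=-6; μ^(4)=-19

((0, 0, 0, 3, 0); (0, 0, 0, 1, 1); (0, 0, 2, 0, 0); (3, 3, 0, 0, 0))


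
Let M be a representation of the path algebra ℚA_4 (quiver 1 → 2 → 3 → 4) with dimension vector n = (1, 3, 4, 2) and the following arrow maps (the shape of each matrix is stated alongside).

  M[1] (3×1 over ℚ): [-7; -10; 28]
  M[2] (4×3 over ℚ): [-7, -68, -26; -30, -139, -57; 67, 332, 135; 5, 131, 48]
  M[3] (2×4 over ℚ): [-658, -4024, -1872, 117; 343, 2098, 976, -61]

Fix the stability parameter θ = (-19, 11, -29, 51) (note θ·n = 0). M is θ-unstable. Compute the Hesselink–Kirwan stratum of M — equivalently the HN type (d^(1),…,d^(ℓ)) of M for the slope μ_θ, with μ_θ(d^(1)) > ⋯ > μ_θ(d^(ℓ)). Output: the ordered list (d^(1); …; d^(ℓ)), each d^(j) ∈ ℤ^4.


Barcode: M ≅ I[1,4], I[2,3], I[2,4], I[3,3]. HN layers by μ_θ (4 steps, strictly decreasing):
  μ^(1)=51; μ^(2)=-9; μ^(3)=-19; μ^(4)=-29

((0, 0, 0, 2); (0, 3, 3, 0); (1, 0, 0, 0); (0, 0, 1, 0))


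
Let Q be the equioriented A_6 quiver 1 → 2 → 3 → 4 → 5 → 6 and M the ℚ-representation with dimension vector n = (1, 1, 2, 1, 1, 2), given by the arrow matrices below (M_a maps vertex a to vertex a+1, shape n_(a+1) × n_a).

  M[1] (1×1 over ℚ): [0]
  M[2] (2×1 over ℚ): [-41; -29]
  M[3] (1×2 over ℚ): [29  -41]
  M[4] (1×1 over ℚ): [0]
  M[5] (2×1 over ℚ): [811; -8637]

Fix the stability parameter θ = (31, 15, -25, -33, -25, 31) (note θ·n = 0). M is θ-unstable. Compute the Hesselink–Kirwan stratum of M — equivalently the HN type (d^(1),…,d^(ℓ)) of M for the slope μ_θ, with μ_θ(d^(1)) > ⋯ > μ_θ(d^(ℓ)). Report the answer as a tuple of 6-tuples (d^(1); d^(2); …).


Barcode: M ≅ I[1,1], I[2,3], I[3,4], I[5,6], I[6,6]. HN layers by μ_θ (4 steps, strictly decreasing):
  μ^(1)=31; μ^(2)=-5; μ^(3)=-25; μ^(4)=-29

((1, 0, 0, 0, 0, 2); (0, 1, 1, 0, 0, 0); (0, 0, 0, 0, 1, 0); (0, 0, 1, 1, 0, 0))


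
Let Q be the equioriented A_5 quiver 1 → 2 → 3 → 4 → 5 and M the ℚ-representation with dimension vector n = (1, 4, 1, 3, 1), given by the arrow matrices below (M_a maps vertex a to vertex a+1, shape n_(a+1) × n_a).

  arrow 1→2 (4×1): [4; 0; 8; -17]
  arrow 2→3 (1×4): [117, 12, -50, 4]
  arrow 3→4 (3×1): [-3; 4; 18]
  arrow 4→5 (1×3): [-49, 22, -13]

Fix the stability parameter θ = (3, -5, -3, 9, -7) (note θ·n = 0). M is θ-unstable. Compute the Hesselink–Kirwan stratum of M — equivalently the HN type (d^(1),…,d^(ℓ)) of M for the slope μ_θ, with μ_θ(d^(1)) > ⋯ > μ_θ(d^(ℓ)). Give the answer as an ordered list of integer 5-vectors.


Interval decomposition of M: I[1,2], I[2,2]^2, I[2,5], I[4,4]^2.
HN type (ℓ=5): μ^(1)=9; μ^(2)=1; μ^(3)=-1; μ^(4)=-3; μ^(5)=-5

((0, 0, 0, 2, 0); (0, 0, 0, 1, 1); (1, 1, 0, 0, 0); (0, 0, 1, 0, 0); (0, 3, 0, 0, 0))


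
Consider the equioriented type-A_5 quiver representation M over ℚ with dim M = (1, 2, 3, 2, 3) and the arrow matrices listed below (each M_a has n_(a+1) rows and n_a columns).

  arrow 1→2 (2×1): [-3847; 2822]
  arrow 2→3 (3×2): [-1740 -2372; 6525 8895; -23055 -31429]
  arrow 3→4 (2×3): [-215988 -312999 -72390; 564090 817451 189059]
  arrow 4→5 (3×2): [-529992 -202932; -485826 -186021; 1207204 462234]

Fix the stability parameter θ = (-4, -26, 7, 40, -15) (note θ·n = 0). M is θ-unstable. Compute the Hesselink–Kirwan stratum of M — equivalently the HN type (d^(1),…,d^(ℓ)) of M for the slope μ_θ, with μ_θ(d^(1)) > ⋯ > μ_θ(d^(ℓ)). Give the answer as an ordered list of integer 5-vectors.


Barcode: M ≅ I[1,4], I[2,2], I[3,3], I[3,5], I[5,5]^2. HN layers by μ_θ (5 steps, strictly decreasing):
  μ^(1)=40; μ^(2)=25/2; μ^(3)=7; μ^(4)=-15; μ^(5)=-26

((0, 0, 0, 1, 0); (0, 0, 0, 1, 1); (0, 0, 3, 0, 0); (1, 1, 0, 0, 2); (0, 1, 0, 0, 0))


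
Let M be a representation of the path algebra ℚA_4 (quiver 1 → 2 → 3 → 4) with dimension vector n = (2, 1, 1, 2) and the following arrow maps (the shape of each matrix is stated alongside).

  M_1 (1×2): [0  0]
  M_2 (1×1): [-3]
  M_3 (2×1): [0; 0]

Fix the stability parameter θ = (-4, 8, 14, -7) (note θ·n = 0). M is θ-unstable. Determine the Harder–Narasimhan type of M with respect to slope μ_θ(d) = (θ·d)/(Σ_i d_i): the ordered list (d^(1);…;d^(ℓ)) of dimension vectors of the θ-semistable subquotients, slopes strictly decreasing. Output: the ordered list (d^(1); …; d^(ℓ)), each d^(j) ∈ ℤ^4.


Barcode: M ≅ I[1,1]^2, I[2,3], I[4,4]^2. HN layers by μ_θ (4 steps, strictly decreasing):
  μ^(1)=14; μ^(2)=8; μ^(3)=-4; μ^(4)=-7

((0, 0, 1, 0); (0, 1, 0, 0); (2, 0, 0, 0); (0, 0, 0, 2))


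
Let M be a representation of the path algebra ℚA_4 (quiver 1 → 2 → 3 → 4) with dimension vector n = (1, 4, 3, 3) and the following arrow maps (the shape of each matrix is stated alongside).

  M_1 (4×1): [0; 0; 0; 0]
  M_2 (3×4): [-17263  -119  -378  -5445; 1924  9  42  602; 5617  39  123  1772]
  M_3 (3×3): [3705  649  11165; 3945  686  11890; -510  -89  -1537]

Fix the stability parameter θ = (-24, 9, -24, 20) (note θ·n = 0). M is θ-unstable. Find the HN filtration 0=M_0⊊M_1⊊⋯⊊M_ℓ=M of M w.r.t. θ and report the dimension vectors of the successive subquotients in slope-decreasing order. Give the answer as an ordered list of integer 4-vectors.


Interval decomposition of M: I[1,1], I[2,2], I[2,3], I[2,4]^2, I[4,4].
HN type (ℓ=4): μ^(1)=20; μ^(2)=9; μ^(3)=-15/2; μ^(4)=-24

((0, 0, 0, 3); (0, 1, 0, 0); (0, 3, 3, 0); (1, 0, 0, 0))


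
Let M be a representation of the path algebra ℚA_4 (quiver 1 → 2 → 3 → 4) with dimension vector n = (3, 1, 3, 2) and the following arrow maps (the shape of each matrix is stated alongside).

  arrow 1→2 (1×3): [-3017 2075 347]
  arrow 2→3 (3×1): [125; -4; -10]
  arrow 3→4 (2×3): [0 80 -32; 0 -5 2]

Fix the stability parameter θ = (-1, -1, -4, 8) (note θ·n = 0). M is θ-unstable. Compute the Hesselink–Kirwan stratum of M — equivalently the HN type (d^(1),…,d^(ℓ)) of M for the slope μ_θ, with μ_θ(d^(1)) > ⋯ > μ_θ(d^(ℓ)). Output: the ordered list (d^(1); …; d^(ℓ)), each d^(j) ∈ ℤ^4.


Interval decomposition of M: I[1,1]^2, I[1,3], I[3,3], I[3,4], I[4,4].
HN type (ℓ=4): μ^(1)=8; μ^(2)=-1; μ^(3)=-2; μ^(4)=-4

((0, 0, 0, 2); (2, 0, 0, 0); (1, 1, 1, 0); (0, 0, 2, 0))


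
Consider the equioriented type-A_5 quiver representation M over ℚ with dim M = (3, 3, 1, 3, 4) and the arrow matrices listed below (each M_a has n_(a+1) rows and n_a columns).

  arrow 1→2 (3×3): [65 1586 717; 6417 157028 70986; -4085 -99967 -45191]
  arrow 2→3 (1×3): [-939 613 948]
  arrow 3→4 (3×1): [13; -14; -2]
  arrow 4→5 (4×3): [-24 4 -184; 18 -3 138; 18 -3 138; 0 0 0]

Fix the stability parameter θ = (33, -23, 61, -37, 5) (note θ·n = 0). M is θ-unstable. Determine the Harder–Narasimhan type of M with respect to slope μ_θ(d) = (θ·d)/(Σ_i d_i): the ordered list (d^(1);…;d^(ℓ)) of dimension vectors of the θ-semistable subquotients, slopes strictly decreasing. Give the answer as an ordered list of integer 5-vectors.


Interval decomposition of M: I[1,2]^2, I[1,4], I[4,4], I[4,5], I[5,5]^3.
HN type (ℓ=3): μ^(1)=12; μ^(2)=5; μ^(3)=-37

((0, 0, 1, 1, 0); (3, 3, 0, 0, 4); (0, 0, 0, 2, 0))


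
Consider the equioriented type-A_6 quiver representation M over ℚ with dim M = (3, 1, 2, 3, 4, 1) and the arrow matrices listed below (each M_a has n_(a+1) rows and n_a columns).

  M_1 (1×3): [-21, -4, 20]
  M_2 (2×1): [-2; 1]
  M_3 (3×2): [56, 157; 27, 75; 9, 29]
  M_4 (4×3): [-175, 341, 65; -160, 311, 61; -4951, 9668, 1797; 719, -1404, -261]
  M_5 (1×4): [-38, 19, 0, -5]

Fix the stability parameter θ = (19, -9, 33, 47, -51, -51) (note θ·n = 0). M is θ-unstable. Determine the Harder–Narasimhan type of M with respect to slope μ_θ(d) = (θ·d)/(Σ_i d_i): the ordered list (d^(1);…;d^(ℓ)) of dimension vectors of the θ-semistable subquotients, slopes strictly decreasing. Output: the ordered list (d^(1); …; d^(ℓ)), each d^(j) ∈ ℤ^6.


Barcode: M ≅ I[1,1]^2, I[1,5], I[3,6], I[4,5], I[5,5]. HN layers by μ_θ (6 steps, strictly decreasing):
  μ^(1)=19; μ^(2)=29/3; μ^(3)=5; μ^(4)=-2; μ^(5)=-11/2; μ^(6)=-51

((2, 0, 0, 0, 0, 0); (0, 0, 1, 1, 1, 0); (1, 1, 0, 0, 0, 0); (0, 0, 0, 1, 1, 0); (0, 0, 1, 1, 1, 1); (0, 0, 0, 0, 1, 0))


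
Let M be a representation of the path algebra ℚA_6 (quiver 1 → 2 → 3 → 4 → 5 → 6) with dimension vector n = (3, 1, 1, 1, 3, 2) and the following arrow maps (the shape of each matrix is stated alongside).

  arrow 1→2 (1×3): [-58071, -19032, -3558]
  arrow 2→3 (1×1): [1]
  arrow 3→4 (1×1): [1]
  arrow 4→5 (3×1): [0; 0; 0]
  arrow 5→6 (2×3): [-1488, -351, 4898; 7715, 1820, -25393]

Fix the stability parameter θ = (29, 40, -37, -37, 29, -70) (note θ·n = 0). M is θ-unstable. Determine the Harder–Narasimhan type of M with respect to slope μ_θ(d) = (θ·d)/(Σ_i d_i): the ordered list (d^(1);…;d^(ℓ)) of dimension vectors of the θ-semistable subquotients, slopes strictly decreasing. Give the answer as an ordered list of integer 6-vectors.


Barcode: M ≅ I[1,1]^2, I[1,4], I[5,5], I[5,6]^2. HN layers by μ_θ (3 steps, strictly decreasing):
  μ^(1)=29; μ^(2)=-5/4; μ^(3)=-41/2

((2, 0, 0, 0, 1, 0); (1, 1, 1, 1, 0, 0); (0, 0, 0, 0, 2, 2))


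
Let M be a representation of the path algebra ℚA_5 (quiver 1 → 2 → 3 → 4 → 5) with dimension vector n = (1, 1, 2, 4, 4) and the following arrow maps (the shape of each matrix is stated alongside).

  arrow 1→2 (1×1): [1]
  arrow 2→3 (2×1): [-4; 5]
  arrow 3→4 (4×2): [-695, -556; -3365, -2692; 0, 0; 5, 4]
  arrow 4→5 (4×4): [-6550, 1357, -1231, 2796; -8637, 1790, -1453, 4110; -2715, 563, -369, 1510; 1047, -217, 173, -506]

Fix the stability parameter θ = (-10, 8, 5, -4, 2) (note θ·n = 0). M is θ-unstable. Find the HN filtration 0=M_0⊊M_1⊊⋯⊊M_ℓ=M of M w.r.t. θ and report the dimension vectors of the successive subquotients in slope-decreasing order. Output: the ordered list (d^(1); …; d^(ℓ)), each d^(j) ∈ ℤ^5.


Barcode: M ≅ I[1,3], I[3,5], I[4,5]^3. HN layers by μ_θ (5 steps, strictly decreasing):
  μ^(1)=13/2; μ^(2)=2; μ^(3)=1/2; μ^(4)=-4; μ^(5)=-10

((0, 1, 1, 0, 0); (0, 0, 0, 0, 4); (0, 0, 1, 1, 0); (0, 0, 0, 3, 0); (1, 0, 0, 0, 0))


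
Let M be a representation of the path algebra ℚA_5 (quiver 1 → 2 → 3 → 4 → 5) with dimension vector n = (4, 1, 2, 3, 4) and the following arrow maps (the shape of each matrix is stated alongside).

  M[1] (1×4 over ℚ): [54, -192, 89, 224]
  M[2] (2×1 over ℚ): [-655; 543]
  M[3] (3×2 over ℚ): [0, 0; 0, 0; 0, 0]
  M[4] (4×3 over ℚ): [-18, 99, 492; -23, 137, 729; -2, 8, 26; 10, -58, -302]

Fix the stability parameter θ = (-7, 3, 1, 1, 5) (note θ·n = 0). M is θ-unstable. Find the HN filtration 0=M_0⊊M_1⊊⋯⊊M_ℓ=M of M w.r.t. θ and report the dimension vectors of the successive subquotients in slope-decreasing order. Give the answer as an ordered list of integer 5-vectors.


Via rank(M_{q-1}∘⋯∘M_p): M ≅ I[1,1]^3, I[1,3], I[3,3], I[4,4], I[4,5]^2, I[5,5]^2.
μ_θ-semistable layers: μ^(1)=5; μ^(2)=2; μ^(3)=1; μ^(4)=-7

((0, 0, 0, 0, 4); (0, 1, 1, 0, 0); (0, 0, 1, 3, 0); (4, 0, 0, 0, 0))


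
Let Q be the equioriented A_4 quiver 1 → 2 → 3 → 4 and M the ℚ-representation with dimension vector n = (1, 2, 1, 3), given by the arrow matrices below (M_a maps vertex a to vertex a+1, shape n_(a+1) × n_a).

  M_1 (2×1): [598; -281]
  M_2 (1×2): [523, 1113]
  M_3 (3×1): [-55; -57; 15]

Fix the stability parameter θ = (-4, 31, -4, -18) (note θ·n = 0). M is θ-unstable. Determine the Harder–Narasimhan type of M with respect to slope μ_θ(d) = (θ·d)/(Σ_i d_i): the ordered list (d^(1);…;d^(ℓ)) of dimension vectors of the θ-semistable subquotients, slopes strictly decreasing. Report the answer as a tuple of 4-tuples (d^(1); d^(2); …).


Barcode: M ≅ I[1,4], I[2,2], I[4,4]^2. HN layers by μ_θ (4 steps, strictly decreasing):
  μ^(1)=31; μ^(2)=3; μ^(3)=-4; μ^(4)=-18

((0, 1, 0, 0); (0, 1, 1, 1); (1, 0, 0, 0); (0, 0, 0, 2))


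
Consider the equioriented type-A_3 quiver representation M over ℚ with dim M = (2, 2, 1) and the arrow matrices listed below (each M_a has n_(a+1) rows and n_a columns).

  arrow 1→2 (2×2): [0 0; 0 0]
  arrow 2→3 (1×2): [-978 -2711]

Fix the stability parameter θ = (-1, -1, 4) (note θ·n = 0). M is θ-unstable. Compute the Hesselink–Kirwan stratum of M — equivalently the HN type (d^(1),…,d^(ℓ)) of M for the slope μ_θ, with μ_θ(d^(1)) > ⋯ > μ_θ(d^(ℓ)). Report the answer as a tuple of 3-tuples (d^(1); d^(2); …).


Barcode: M ≅ I[1,1]^2, I[2,2], I[2,3]. HN layers by μ_θ (2 steps, strictly decreasing):
  μ^(1)=4; μ^(2)=-1

((0, 0, 1); (2, 2, 0))


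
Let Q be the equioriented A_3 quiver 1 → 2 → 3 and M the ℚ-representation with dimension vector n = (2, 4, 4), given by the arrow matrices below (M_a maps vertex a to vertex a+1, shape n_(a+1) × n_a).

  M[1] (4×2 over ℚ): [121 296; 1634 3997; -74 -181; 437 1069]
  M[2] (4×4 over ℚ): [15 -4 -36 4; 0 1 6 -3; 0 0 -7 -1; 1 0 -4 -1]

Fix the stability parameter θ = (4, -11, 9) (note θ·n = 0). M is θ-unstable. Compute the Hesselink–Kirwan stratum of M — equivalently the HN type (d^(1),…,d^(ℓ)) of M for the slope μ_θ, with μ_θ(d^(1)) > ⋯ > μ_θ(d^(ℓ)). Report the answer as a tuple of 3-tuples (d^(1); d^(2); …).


Barcode: M ≅ I[1,3]^2, I[2,3]^2. HN layers by μ_θ (3 steps, strictly decreasing):
  μ^(1)=9; μ^(2)=-7/2; μ^(3)=-11

((0, 0, 4); (2, 2, 0); (0, 2, 0))


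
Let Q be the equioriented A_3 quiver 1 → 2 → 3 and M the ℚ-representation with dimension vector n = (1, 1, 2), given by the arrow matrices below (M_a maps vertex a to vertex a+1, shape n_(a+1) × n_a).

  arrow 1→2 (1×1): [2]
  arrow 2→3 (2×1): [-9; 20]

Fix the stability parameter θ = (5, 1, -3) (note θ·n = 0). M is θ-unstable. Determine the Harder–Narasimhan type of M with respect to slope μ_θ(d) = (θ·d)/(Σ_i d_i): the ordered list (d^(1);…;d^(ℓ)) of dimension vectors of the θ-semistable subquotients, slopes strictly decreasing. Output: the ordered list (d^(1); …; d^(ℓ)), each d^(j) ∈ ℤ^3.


Barcode: M ≅ I[1,3], I[3,3]. HN layers by μ_θ (2 steps, strictly decreasing):
  μ^(1)=1; μ^(2)=-3

((1, 1, 1); (0, 0, 1))


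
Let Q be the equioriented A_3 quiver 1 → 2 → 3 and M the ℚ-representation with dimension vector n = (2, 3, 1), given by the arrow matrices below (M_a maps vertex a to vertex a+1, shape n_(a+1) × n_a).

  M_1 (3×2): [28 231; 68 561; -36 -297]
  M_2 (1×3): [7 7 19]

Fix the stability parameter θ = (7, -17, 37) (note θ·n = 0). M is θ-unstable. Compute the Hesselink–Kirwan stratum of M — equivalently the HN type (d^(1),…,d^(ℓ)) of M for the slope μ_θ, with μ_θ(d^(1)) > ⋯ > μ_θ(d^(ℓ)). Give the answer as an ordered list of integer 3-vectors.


Via rank(M_{q-1}∘⋯∘M_p): M ≅ I[1,1], I[1,3], I[2,2]^2.
μ_θ-semistable layers: μ^(1)=37; μ^(2)=7; μ^(3)=-5; μ^(4)=-17

((0, 0, 1); (1, 0, 0); (1, 1, 0); (0, 2, 0))


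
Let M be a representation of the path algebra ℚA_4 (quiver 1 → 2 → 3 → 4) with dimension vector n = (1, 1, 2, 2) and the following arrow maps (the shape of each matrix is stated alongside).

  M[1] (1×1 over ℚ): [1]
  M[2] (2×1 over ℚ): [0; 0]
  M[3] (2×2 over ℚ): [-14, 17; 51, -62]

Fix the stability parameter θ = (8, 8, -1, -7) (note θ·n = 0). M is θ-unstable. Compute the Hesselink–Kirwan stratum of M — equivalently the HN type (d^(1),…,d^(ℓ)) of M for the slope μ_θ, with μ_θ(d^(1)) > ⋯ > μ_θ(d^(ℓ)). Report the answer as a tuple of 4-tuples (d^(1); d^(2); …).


Barcode: M ≅ I[1,2], I[3,4]^2. HN layers by μ_θ (2 steps, strictly decreasing):
  μ^(1)=8; μ^(2)=-4

((1, 1, 0, 0); (0, 0, 2, 2))


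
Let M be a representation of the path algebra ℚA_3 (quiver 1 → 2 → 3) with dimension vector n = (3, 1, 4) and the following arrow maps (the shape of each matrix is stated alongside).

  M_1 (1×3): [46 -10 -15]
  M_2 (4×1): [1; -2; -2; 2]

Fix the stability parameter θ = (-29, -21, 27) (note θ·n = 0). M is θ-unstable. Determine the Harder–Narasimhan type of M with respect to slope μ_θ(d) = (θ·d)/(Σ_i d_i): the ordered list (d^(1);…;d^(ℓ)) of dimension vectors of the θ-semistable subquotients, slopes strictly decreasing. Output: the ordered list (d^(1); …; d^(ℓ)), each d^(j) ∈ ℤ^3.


Barcode: M ≅ I[1,1]^2, I[1,3], I[3,3]^3. HN layers by μ_θ (3 steps, strictly decreasing):
  μ^(1)=27; μ^(2)=-21; μ^(3)=-29

((0, 0, 4); (0, 1, 0); (3, 0, 0))


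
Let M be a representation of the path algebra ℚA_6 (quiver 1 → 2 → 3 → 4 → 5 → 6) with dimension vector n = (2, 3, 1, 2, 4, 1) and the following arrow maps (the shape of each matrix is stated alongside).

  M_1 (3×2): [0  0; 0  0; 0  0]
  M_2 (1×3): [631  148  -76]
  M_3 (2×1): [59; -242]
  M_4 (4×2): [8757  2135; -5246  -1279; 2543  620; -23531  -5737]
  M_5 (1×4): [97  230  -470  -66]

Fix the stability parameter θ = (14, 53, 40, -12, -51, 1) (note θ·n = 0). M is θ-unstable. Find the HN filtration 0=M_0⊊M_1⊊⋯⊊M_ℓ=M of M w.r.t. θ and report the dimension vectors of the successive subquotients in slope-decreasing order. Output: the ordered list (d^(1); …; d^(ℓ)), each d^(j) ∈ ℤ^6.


Interval decomposition of M: I[1,1]^2, I[2,2]^2, I[2,6], I[4,5], I[5,5]^2.
HN type (ℓ=5): μ^(1)=53; μ^(2)=14; μ^(3)=31/5; μ^(4)=-63/2; μ^(5)=-51

((0, 2, 0, 0, 0, 0); (2, 0, 0, 0, 0, 0); (0, 1, 1, 1, 1, 1); (0, 0, 0, 1, 1, 0); (0, 0, 0, 0, 2, 0))


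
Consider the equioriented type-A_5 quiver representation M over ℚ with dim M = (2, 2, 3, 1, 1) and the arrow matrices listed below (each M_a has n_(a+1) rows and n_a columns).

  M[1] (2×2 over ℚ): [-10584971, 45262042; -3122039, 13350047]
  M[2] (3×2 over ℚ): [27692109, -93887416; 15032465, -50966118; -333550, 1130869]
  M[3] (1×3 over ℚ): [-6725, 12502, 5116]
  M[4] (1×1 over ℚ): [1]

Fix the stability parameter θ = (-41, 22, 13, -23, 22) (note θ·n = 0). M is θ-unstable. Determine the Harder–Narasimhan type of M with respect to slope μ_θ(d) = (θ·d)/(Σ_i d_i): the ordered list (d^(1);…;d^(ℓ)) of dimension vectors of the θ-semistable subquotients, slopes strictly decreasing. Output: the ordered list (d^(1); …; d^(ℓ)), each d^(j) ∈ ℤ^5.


Via rank(M_{q-1}∘⋯∘M_p): M ≅ I[1,3], I[1,5], I[3,3].
μ_θ-semistable layers: μ^(1)=22; μ^(2)=35/2; μ^(3)=13; μ^(4)=4; μ^(5)=-41

((0, 0, 0, 0, 1); (0, 1, 1, 0, 0); (0, 0, 1, 0, 0); (0, 1, 1, 1, 0); (2, 0, 0, 0, 0))


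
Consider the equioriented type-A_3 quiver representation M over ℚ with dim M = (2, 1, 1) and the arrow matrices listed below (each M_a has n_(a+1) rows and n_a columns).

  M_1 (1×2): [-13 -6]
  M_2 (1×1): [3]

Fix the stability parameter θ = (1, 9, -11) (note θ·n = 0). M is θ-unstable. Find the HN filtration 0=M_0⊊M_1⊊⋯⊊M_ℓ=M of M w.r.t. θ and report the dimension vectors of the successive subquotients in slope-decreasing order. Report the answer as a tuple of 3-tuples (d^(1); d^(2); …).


Interval decomposition of M: I[1,1], I[1,3].
HN type (ℓ=2): μ^(1)=1; μ^(2)=-1/3

((1, 0, 0); (1, 1, 1))


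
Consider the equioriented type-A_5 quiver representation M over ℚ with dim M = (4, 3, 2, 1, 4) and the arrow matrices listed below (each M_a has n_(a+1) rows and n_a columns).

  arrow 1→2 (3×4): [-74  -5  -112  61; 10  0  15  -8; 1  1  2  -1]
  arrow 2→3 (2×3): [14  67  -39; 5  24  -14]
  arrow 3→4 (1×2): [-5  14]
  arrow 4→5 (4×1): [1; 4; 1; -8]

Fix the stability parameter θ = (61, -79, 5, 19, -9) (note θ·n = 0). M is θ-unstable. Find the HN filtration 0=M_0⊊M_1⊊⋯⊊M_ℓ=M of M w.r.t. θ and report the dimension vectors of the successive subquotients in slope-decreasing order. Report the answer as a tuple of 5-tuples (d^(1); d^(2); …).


Interval decomposition of M: I[1,1], I[1,2], I[1,3], I[1,5], I[5,5]^3.
HN type (ℓ=3): μ^(1)=61; μ^(2)=5; μ^(3)=-9

((1, 0, 0, 0, 0); (0, 0, 2, 1, 1); (3, 3, 0, 0, 3))


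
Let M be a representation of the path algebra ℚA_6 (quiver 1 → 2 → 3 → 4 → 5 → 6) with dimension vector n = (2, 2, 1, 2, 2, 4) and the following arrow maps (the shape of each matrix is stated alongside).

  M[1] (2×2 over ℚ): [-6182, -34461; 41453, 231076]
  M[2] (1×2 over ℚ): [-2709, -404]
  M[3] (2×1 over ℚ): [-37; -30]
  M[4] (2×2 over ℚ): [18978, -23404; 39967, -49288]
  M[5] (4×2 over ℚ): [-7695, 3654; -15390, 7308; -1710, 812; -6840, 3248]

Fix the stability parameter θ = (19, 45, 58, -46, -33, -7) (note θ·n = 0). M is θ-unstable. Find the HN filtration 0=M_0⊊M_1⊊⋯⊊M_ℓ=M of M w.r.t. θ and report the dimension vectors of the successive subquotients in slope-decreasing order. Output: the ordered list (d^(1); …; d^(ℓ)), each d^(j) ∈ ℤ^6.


Interval decomposition of M: I[1,2], I[1,6], I[4,5], I[6,6]^3.
HN type (ℓ=6): μ^(1)=45; μ^(2)=19; μ^(3)=6; μ^(4)=-7; μ^(5)=-33; μ^(6)=-46

((0, 1, 0, 0, 0, 0); (1, 0, 0, 0, 0, 0); (1, 1, 1, 1, 1, 1); (0, 0, 0, 0, 0, 3); (0, 0, 0, 0, 1, 0); (0, 0, 0, 1, 0, 0))


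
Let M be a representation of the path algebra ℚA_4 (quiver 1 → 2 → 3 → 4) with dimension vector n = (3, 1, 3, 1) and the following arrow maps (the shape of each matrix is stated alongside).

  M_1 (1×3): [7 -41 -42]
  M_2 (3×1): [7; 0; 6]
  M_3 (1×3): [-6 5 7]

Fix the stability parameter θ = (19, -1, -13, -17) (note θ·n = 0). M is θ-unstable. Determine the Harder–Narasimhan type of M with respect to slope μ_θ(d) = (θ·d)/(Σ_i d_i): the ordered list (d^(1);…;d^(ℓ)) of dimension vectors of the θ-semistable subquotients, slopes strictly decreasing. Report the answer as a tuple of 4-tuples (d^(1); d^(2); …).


Barcode: M ≅ I[1,1]^2, I[1,3], I[3,3], I[3,4]. HN layers by μ_θ (4 steps, strictly decreasing):
  μ^(1)=19; μ^(2)=5/3; μ^(3)=-13; μ^(4)=-15

((2, 0, 0, 0); (1, 1, 1, 0); (0, 0, 1, 0); (0, 0, 1, 1))


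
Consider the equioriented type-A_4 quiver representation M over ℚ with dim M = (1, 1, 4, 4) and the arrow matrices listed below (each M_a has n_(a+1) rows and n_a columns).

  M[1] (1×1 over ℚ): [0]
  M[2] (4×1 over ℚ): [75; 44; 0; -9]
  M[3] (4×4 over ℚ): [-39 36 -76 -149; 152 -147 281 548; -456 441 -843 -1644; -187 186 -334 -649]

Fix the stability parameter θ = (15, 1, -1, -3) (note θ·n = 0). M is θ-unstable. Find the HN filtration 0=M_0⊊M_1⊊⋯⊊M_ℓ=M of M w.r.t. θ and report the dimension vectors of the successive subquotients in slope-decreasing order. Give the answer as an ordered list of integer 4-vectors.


Barcode: M ≅ I[1,1], I[2,3], I[3,3], I[3,4]^2, I[4,4]^2. HN layers by μ_θ (5 steps, strictly decreasing):
  μ^(1)=15; μ^(2)=0; μ^(3)=-1; μ^(4)=-2; μ^(5)=-3

((1, 0, 0, 0); (0, 1, 1, 0); (0, 0, 1, 0); (0, 0, 2, 2); (0, 0, 0, 2))


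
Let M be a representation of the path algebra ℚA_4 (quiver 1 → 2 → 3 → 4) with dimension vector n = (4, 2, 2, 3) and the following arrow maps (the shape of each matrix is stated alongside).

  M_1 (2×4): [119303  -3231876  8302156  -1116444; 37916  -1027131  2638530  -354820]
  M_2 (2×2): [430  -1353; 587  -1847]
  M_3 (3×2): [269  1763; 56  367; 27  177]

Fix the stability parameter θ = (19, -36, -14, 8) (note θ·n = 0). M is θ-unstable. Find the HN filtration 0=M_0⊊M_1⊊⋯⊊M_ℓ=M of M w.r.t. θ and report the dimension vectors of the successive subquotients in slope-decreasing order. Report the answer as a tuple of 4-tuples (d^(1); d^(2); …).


Barcode: M ≅ I[1,1]^2, I[1,4]^2, I[4,4]. HN layers by μ_θ (3 steps, strictly decreasing):
  μ^(1)=19; μ^(2)=8; μ^(3)=-31/3

((2, 0, 0, 0); (0, 0, 0, 3); (2, 2, 2, 0))


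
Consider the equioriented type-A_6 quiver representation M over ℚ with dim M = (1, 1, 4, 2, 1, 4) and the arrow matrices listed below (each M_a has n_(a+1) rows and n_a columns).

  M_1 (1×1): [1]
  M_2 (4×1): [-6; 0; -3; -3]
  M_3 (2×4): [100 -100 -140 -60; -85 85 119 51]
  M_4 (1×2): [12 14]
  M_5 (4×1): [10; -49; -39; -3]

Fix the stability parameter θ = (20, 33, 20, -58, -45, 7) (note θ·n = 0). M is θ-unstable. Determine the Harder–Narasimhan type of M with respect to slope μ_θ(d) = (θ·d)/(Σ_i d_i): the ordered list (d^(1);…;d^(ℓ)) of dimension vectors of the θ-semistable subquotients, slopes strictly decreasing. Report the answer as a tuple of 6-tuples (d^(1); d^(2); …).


Barcode: M ≅ I[1,3], I[3,3]^2, I[3,6], I[4,4], I[6,6]^3. HN layers by μ_θ (5 steps, strictly decreasing):
  μ^(1)=53/2; μ^(2)=20; μ^(3)=7; μ^(4)=-83/3; μ^(5)=-58

((0, 1, 1, 0, 0, 0); (1, 0, 2, 0, 0, 0); (0, 0, 0, 0, 0, 4); (0, 0, 1, 1, 1, 0); (0, 0, 0, 1, 0, 0))


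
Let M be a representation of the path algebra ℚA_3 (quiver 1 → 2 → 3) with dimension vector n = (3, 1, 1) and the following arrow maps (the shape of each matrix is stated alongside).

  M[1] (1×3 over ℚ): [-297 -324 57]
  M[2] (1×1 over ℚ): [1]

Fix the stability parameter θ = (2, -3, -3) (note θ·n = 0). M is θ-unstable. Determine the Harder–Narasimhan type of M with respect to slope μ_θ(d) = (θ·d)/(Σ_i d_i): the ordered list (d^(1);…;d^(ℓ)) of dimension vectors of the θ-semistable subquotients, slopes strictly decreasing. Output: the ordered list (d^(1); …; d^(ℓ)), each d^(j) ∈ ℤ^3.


Via rank(M_{q-1}∘⋯∘M_p): M ≅ I[1,1]^2, I[1,3].
μ_θ-semistable layers: μ^(1)=2; μ^(2)=-4/3

((2, 0, 0); (1, 1, 1))


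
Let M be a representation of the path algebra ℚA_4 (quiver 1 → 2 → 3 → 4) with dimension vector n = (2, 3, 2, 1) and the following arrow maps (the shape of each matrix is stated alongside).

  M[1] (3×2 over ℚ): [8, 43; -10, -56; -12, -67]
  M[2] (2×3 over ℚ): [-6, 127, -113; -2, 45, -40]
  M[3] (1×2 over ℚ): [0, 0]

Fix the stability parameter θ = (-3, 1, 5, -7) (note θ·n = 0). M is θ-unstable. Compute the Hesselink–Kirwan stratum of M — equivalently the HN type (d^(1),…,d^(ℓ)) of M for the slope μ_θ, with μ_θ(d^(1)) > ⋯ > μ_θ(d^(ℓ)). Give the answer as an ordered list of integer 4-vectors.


Interval decomposition of M: I[1,3]^2, I[2,2], I[4,4].
HN type (ℓ=4): μ^(1)=5; μ^(2)=1; μ^(3)=-3; μ^(4)=-7

((0, 0, 2, 0); (0, 3, 0, 0); (2, 0, 0, 0); (0, 0, 0, 1))


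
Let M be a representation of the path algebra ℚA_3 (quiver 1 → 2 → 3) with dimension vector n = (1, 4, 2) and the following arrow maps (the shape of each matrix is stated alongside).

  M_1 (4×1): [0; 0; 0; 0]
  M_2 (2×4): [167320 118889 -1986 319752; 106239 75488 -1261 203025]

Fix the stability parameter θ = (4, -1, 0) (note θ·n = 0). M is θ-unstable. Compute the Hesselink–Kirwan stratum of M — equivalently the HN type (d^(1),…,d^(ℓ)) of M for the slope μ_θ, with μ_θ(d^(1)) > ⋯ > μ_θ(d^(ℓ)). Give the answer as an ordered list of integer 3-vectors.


Interval decomposition of M: I[1,1], I[2,2]^2, I[2,3]^2.
HN type (ℓ=3): μ^(1)=4; μ^(2)=0; μ^(3)=-1

((1, 0, 0); (0, 0, 2); (0, 4, 0))


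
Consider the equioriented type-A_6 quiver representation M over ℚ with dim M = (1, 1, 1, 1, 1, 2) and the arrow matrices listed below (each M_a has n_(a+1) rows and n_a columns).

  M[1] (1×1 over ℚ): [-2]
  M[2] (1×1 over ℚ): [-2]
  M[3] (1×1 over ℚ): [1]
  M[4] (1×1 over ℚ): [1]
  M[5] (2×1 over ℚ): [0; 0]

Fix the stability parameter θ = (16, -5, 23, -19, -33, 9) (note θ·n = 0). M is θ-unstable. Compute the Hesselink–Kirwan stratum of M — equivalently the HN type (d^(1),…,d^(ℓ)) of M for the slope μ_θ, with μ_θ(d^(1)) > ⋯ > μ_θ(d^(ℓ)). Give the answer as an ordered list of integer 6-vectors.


Interval decomposition of M: I[1,5], I[6,6]^2.
HN type (ℓ=2): μ^(1)=9; μ^(2)=-18/5

((0, 0, 0, 0, 0, 2); (1, 1, 1, 1, 1, 0))


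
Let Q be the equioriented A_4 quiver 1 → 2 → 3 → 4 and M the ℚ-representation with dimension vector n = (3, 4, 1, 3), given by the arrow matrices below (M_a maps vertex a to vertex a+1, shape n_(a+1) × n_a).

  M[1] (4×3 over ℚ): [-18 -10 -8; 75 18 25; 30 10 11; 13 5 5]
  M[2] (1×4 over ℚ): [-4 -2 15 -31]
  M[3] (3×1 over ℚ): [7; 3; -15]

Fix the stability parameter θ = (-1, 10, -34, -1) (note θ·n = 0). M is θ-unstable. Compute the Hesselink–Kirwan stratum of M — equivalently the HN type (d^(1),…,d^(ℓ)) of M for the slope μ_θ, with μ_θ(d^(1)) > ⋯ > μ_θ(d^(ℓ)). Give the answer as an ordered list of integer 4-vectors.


Barcode: M ≅ I[1,2]^2, I[1,4], I[2,2], I[4,4]^2. HN layers by μ_θ (3 steps, strictly decreasing):
  μ^(1)=10; μ^(2)=-1; μ^(3)=-25/3

((0, 3, 0, 0); (2, 0, 0, 3); (1, 1, 1, 0))
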